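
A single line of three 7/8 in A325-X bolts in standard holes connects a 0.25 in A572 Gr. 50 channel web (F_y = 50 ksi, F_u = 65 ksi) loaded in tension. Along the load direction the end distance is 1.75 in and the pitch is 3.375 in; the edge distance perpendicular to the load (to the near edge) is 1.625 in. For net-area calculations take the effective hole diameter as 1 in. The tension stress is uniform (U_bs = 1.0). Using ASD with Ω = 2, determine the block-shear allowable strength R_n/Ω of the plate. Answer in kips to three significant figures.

Shear plane L_v = 1.75 + 2·3.375 = 8.5 in; A_gv = 8.5 × 0.25 = 2.125 in².
A_nv = (8.5 − 2.5·1) × 0.25 = 1.5 in².
A_nt = (1.625 − 0.5·1) × 0.25 = 0.2812 in².
0.6 F_u A_nv = 58.5 kips; 0.6 F_y A_gv = 63.75 kips → shear rupture governs the shear term.
R_n = 58.5 + 1.0 × 65 × 0.2812 = 76.78 kips.
Allowable strength R_n/Ω = 76.78 / 2 = 38.4 kips.

38.4 kips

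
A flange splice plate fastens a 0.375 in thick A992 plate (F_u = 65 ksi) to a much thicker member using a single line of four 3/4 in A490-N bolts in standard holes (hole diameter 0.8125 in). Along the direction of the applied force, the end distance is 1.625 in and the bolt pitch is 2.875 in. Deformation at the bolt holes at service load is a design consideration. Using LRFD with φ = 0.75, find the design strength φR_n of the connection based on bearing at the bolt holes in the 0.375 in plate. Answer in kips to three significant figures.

Per bolt r_n = 1.2 l_c t F_u ≤ 2.4 d t F_u; upper limit = 2.4 × 0.75 × 0.375 × 65 = 43.87 kips.
Edge bolt: l_c = 1.625 − 0.8125/2 = 1.219 in → 1.2 × 1.219 × 0.375 × 65 = 35.65 → r_n = 35.65 kips.
Interior bolts: l_c = 2.875 − 0.8125 = 2.062 in → 1.2 × 2.062 × 0.375 × 65 = 60.33 → r_n = 43.87 kips.
R_n = 1 × 35.65 + 3 × 43.87 = 167.3 kips.
Design strength φR_n = 0.75 × 167.3 = 125 kips.

125 kips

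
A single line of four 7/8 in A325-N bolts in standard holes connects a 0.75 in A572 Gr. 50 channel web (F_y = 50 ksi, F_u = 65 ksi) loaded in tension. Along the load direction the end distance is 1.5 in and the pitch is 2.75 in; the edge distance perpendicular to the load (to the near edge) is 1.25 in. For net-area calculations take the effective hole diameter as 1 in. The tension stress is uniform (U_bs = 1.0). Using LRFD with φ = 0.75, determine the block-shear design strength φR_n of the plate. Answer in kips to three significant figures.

165 kips

Shear plane L_v = 1.5 + 3·2.75 = 9.75 in; A_gv = 9.75 × 0.75 = 7.312 in².
A_nv = (9.75 − 3.5·1) × 0.75 = 4.688 in².
A_nt = (1.25 − 0.5·1) × 0.75 = 0.5625 in².
0.6 F_u A_nv = 182.8 kips; 0.6 F_y A_gv = 219.4 kips → shear rupture governs the shear term.
R_n = 182.8 + 1.0 × 65 × 0.5625 = 219.4 kips.
Design strength φR_n = 0.75 × 219.4 = 165 kips.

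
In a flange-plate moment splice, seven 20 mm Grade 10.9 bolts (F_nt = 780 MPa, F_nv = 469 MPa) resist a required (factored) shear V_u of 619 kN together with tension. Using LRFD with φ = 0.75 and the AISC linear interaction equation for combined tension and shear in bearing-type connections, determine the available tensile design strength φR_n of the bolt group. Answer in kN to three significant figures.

643 kN

A_b = π·20²/4 = 314.2 mm²; f_rv = 619 × 1000 / (7 × 314.2) = 281.5 MPa.
F'_nt = 1.3 F_nt − (F_nt / φF_nv) f_rv = 1.3·780 − (780/(0.75·469))·281.5 = 389.8 MPa, capped at F_nt → F'_nt = 389.8 MPa.
R_n = F'_nt · A_b · n = 389.8 × 314.2 × 7 / 1000 = 857.3 kN.
Design strength φR_n = 0.75 × 857.3 = 643 kN.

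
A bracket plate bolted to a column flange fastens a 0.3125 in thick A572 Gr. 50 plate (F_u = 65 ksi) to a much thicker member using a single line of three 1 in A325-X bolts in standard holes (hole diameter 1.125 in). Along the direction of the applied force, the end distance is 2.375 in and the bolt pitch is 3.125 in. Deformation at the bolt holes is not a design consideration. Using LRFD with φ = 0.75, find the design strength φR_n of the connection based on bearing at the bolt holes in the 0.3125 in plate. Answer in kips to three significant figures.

Per bolt r_n = 1.5 l_c t F_u ≤ 3.0 d t F_u; upper limit = 3.0 × 1 × 0.3125 × 65 = 60.94 kips.
Edge bolt: l_c = 2.375 − 1.125/2 = 1.812 in → 1.5 × 1.812 × 0.3125 × 65 = 55.22 → r_n = 55.22 kips.
Interior bolts: l_c = 3.125 − 1.125 = 2 in → 1.5 × 2 × 0.3125 × 65 = 60.94 → r_n = 60.94 kips.
R_n = 1 × 55.22 + 2 × 60.94 = 177.1 kips.
Design strength φR_n = 0.75 × 177.1 = 133 kips.

133 kips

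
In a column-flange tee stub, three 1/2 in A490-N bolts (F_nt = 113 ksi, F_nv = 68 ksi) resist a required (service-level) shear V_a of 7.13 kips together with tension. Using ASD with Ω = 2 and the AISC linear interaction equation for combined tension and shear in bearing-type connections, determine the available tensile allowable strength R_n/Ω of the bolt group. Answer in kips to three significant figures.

A_b = π·0.5²/4 = 0.1963 in²; f_rv = 7.13 / (3 × 0.1963) = 12.1 ksi.
F'_nt = 1.3 F_nt − (Ω F_nt / F_nv) f_rv = 1.3·113 − (2·113/68)·12.1 = 106.7 ksi, capped at F_nt → F'_nt = 106.7 ksi.
R_n = F'_nt · A_b · n = 106.7 × 0.1963 × 3 = 62.83 kips.
Allowable strength R_n/Ω = 62.83 / 2 = 31.4 kips.

31.4 kips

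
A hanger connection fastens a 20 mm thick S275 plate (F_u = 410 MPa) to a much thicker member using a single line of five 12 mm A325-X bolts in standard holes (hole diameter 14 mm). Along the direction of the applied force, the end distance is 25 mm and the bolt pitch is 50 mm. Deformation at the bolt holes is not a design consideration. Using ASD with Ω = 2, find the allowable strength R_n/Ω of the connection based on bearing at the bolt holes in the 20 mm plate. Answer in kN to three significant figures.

701 kN

Per bolt r_n = 1.5 l_c t F_u ≤ 3.0 d t F_u; upper limit = 3.0 × 12 × 20 × 410 / 1000 = 295.2 kN.
Edge bolt: l_c = 25 − 14/2 = 18 mm → 1.5 × 18 × 20 × 410 / 1000 = 221.4 → r_n = 221.4 kN.
Interior bolts: l_c = 50 − 14 = 36 mm → 1.5 × 36 × 20 × 410 / 1000 = 442.8 → r_n = 295.2 kN.
R_n = 1 × 221.4 + 4 × 295.2 = 1402 kN.
Allowable strength R_n/Ω = 1402 / 2 = 701 kN.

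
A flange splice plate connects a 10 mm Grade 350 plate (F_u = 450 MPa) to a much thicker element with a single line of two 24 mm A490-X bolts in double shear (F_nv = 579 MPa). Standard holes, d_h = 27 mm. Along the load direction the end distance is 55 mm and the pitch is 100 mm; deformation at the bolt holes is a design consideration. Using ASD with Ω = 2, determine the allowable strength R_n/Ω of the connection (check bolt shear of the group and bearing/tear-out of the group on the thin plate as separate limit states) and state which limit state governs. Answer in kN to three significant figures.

Bolt shear: A_b = π·24²/4 = 452.4 mm²; R_n = 579 × 452.4 × 2 × 2 / 1000 = 1048 kN → 1048 / 2 = 524 kN.
Bearing (1.2 l_c t F_u ≤ 2.4 d t F_u): upper limit = 2.4·24·10·450 / 1000 = 259.2 kN.
  Edge l_c = 55 − 27/2 = 41.5 → r_n = 224.1 kN; interior l_c = 100 − 27 = 73 → r_n = 259.2 kN.
  R_n,bearing = 1·224.1 + 1·259.2 = 483.3 kN → 483.3 / 2 = 242 kN.
Bearing governs: 242 kN.

242 kN (bearing governs)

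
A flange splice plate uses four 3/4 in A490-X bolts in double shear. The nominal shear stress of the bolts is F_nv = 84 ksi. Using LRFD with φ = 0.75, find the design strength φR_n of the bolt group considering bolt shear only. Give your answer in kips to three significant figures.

A_b = π × 0.75² / 4 = 0.4418 in².
R_n = F_nv · A_b · n · n_s = 84 × 0.4418 × 4 × 2 = 296.9 kips.
Design strength φR_n = 0.75 × 296.9 = 223 kips.

223 kips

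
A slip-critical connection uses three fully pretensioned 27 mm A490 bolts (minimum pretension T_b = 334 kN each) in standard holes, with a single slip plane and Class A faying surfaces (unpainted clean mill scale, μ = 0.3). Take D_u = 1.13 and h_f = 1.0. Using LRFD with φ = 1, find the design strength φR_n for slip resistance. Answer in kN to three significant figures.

R_n = μ · D_u · h_f · T_b · n_s · n_b = 0.3 × 1.13 × 1.0 × 334 × 1 × 3 = 339.7 kN.
Design strength φR_n = 1 × 339.7 = 340 kN.

340 kN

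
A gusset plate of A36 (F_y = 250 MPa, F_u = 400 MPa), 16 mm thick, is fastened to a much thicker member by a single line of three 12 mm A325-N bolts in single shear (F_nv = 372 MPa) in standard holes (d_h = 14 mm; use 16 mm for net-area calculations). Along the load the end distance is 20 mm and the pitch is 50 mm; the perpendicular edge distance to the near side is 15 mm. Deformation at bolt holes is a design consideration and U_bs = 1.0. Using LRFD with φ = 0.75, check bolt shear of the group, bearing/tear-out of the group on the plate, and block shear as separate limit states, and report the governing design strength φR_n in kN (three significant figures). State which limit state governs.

Bolt shear: A_b = π·12²/4 = 113.1 mm²; R_n = 372 × 113.1 × 3 × 1 / 1000 = 126.2 kN → 0.75 × 126.2 = 94.7 kN.
Bearing: edge l_c = 13, r_n = 99.84 kN; interior l_c = 36, r_n = 184.3 kN; R_n = 99.84 + 2·184.3 = 468.5 kN → 351 kN.
Block shear: A_gv = 1920, A_nv = 1280, A_nt = 112 mm²; R_n = min(0.6F_uA_nv, 0.6F_yA_gv) + U_bs·F_u·A_nt = 332.8 kN → 250 kN.
Bolt shear governs: 94.7 kN.

94.7 kN (bolt shear governs)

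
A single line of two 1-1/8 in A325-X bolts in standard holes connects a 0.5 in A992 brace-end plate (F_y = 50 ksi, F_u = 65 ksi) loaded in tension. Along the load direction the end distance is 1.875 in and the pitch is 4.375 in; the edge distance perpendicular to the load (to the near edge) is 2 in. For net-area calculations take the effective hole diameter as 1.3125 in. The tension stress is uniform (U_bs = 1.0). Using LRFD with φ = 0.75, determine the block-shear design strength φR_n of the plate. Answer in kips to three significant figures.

95.4 kips

Shear plane L_v = 1.875 + 1·4.375 = 6.25 in; A_gv = 6.25 × 0.5 = 3.125 in².
A_nv = (6.25 − 1.5·1.3125) × 0.5 = 2.141 in².
A_nt = (2 − 0.5·1.3125) × 0.5 = 0.6719 in².
0.6 F_u A_nv = 83.48 kips; 0.6 F_y A_gv = 93.75 kips → shear rupture governs the shear term.
R_n = 83.48 + 1.0 × 65 × 0.6719 = 127.2 kips.
Design strength φR_n = 0.75 × 127.2 = 95.4 kips.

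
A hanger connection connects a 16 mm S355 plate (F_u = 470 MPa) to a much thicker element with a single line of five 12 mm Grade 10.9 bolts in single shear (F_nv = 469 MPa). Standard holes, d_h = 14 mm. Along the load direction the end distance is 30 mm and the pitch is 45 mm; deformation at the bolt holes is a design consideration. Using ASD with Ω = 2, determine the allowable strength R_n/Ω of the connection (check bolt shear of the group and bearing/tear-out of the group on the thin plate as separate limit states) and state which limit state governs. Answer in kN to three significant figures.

Bolt shear: A_b = π·12²/4 = 113.1 mm²; R_n = 469 × 113.1 × 5 × 1 / 1000 = 265.2 kN → 265.2 / 2 = 133 kN.
Bearing (1.2 l_c t F_u ≤ 2.4 d t F_u): upper limit = 2.4·12·16·470 / 1000 = 216.6 kN.
  Edge l_c = 30 − 14/2 = 23 → r_n = 207.6 kN; interior l_c = 45 − 14 = 31 → r_n = 216.6 kN.
  R_n,bearing = 1·207.6 + 4·216.6 = 1074 kN → 1074 / 2 = 537 kN.
Bolt shear governs: 133 kN.

133 kN (bolt shear governs)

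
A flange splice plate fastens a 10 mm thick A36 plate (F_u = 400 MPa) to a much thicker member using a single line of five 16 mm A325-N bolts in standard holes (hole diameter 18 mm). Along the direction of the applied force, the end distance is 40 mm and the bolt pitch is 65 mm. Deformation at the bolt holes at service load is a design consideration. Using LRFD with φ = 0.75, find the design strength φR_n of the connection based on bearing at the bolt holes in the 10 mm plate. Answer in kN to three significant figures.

572 kN

Per bolt r_n = 1.2 l_c t F_u ≤ 2.4 d t F_u; upper limit = 2.4 × 16 × 10 × 400 / 1000 = 153.6 kN.
Edge bolt: l_c = 40 − 18/2 = 31 mm → 1.2 × 31 × 10 × 400 / 1000 = 148.8 → r_n = 148.8 kN.
Interior bolts: l_c = 65 − 18 = 47 mm → 1.2 × 47 × 10 × 400 / 1000 = 225.6 → r_n = 153.6 kN.
R_n = 1 × 148.8 + 4 × 153.6 = 763.2 kN.
Design strength φR_n = 0.75 × 763.2 = 572 kN.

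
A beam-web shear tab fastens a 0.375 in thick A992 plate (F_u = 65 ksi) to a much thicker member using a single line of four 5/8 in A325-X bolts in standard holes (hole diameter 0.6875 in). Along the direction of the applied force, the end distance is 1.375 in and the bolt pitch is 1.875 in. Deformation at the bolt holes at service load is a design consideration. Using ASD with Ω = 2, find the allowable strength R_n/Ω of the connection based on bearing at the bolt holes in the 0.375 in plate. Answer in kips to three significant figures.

Per bolt r_n = 1.2 l_c t F_u ≤ 2.4 d t F_u; upper limit = 2.4 × 0.625 × 0.375 × 65 = 36.56 kips.
Edge bolt: l_c = 1.375 − 0.6875/2 = 1.031 in → 1.2 × 1.031 × 0.375 × 65 = 30.16 → r_n = 30.16 kips.
Interior bolts: l_c = 1.875 − 0.6875 = 1.188 in → 1.2 × 1.188 × 0.375 × 65 = 34.73 → r_n = 34.73 kips.
R_n = 1 × 30.16 + 3 × 34.73 = 134.4 kips.
Allowable strength R_n/Ω = 134.4 / 2 = 67.2 kips.

67.2 kips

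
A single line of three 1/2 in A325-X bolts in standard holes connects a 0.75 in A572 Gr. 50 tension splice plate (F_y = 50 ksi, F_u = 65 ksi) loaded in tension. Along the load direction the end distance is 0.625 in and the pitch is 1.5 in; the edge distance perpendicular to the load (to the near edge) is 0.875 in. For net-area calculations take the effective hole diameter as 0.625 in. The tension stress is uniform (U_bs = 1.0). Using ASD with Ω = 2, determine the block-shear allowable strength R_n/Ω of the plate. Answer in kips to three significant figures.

Shear plane L_v = 0.625 + 2·1.5 = 3.625 in; A_gv = 3.625 × 0.75 = 2.719 in².
A_nv = (3.625 − 2.5·0.625) × 0.75 = 1.547 in².
A_nt = (0.875 − 0.5·0.625) × 0.75 = 0.4219 in².
0.6 F_u A_nv = 60.33 kips; 0.6 F_y A_gv = 81.56 kips → shear rupture governs the shear term.
R_n = 60.33 + 1.0 × 65 × 0.4219 = 87.75 kips.
Allowable strength R_n/Ω = 87.75 / 2 = 43.9 kips.

43.9 kips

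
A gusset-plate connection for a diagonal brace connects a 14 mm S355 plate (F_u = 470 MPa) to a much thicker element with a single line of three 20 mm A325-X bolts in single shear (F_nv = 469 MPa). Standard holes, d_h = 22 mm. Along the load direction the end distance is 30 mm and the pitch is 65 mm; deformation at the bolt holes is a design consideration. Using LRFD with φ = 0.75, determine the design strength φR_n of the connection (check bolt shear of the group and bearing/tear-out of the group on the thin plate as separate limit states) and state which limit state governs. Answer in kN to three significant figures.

Bolt shear: A_b = π·20²/4 = 314.2 mm²; R_n = 469 × 314.2 × 3 × 1 / 1000 = 442 kN → 0.75 × 442 = 332 kN.
Bearing (1.2 l_c t F_u ≤ 2.4 d t F_u): upper limit = 2.4·20·14·470 / 1000 = 315.8 kN.
  Edge l_c = 30 − 22/2 = 19 → r_n = 150 kN; interior l_c = 65 − 22 = 43 → r_n = 315.8 kN.
  R_n,bearing = 1·150 + 2·315.8 = 781.7 kN → 0.75 × 781.7 = 586 kN.
Bolt shear governs: 332 kN.

332 kN (bolt shear governs)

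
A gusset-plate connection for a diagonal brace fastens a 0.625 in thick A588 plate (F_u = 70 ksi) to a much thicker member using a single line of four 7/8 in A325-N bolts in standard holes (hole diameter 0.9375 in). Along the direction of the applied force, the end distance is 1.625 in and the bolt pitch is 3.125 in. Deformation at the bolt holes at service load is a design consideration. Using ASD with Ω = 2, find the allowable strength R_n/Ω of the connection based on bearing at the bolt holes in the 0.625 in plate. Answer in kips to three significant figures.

Per bolt r_n = 1.2 l_c t F_u ≤ 2.4 d t F_u; upper limit = 2.4 × 0.875 × 0.625 × 70 = 91.88 kips.
Edge bolt: l_c = 1.625 − 0.9375/2 = 1.156 in → 1.2 × 1.156 × 0.625 × 70 = 60.7 → r_n = 60.7 kips.
Interior bolts: l_c = 3.125 − 0.9375 = 2.188 in → 1.2 × 2.188 × 0.625 × 70 = 114.8 → r_n = 91.88 kips.
R_n = 1 × 60.7 + 3 × 91.88 = 336.3 kips.
Allowable strength R_n/Ω = 336.3 / 2 = 168 kips.

168 kips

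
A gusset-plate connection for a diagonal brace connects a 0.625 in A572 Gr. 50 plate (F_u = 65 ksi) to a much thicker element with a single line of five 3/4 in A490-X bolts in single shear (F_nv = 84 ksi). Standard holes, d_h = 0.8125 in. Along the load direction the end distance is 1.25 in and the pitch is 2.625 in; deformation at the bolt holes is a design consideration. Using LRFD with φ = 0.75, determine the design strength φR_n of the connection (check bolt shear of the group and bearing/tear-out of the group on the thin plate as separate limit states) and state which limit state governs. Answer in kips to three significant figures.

139 kips (bolt shear governs)

Bolt shear: A_b = π·0.75²/4 = 0.4418 in²; R_n = 84 × 0.4418 × 5 × 1 = 185.6 kips → 0.75 × 185.6 = 139 kips.
Bearing (1.2 l_c t F_u ≤ 2.4 d t F_u): upper limit = 2.4·0.75·0.625·65 = 73.12 kips.
  Edge l_c = 1.25 − 0.8125/2 = 0.8438 → r_n = 41.13 kips; interior l_c = 2.625 − 0.8125 = 1.812 → r_n = 73.12 kips.
  R_n,bearing = 1·41.13 + 4·73.12 = 333.6 kips → 0.75 × 333.6 = 250 kips.
Bolt shear governs: 139 kips.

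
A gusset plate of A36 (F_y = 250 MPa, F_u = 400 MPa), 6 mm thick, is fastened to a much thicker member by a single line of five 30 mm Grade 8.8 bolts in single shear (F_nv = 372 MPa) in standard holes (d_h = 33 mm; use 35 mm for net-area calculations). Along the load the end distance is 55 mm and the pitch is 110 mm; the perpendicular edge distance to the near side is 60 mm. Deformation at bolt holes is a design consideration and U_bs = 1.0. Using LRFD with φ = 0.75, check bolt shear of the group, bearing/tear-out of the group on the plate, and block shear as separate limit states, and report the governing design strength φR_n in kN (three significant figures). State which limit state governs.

Bolt shear: A_b = π·30²/4 = 706.9 mm²; R_n = 372 × 706.9 × 5 × 1 / 1000 = 1315 kN → 0.75 × 1315 = 986 kN.
Bearing: edge l_c = 38.5, r_n = 110.9 kN; interior l_c = 77, r_n = 172.8 kN; R_n = 110.9 + 4·172.8 = 802.1 kN → 602 kN.
Block shear: A_gv = 2970, A_nv = 2025, A_nt = 255 mm²; R_n = min(0.6F_uA_nv, 0.6F_yA_gv) + U_bs·F_u·A_nt = 547.5 kN → 411 kN.
Block shear governs: 411 kN.

411 kN (block shear governs)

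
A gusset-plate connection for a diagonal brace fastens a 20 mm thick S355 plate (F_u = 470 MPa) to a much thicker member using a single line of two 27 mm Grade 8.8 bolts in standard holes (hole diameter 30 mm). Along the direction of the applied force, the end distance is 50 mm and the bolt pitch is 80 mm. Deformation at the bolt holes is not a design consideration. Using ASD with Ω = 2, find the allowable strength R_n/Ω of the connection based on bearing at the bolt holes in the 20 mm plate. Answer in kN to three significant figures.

Per bolt r_n = 1.5 l_c t F_u ≤ 3.0 d t F_u; upper limit = 3.0 × 27 × 20 × 470 / 1000 = 761.4 kN.
Edge bolt: l_c = 50 − 30/2 = 35 mm → 1.5 × 35 × 20 × 470 / 1000 = 493.5 → r_n = 493.5 kN.
Interior bolts: l_c = 80 − 30 = 50 mm → 1.5 × 50 × 20 × 470 / 1000 = 705 → r_n = 705 kN.
R_n = 1 × 493.5 + 1 × 705 = 1198 kN.
Allowable strength R_n/Ω = 1198 / 2 = 599 kN.

599 kN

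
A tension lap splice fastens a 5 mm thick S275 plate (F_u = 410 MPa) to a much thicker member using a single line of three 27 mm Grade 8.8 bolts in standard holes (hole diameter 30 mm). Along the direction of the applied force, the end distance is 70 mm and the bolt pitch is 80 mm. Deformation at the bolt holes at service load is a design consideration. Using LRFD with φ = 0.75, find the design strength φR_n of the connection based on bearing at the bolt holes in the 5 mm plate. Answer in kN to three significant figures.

284 kN

Per bolt r_n = 1.2 l_c t F_u ≤ 2.4 d t F_u; upper limit = 2.4 × 27 × 5 × 410 / 1000 = 132.8 kN.
Edge bolt: l_c = 70 − 30/2 = 55 mm → 1.2 × 55 × 5 × 410 / 1000 = 135.3 → r_n = 132.8 kN.
Interior bolts: l_c = 80 − 30 = 50 mm → 1.2 × 50 × 5 × 410 / 1000 = 123 → r_n = 123 kN.
R_n = 1 × 132.8 + 2 × 123 = 378.8 kN.
Design strength φR_n = 0.75 × 378.8 = 284 kN.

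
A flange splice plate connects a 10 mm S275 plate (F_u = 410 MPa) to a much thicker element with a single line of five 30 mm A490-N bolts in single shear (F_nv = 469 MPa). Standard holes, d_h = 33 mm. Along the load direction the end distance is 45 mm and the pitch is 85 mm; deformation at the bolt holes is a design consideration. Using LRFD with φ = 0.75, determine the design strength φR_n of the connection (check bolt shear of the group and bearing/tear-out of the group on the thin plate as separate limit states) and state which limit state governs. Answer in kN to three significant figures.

Bolt shear: A_b = π·30²/4 = 706.9 mm²; R_n = 469 × 706.9 × 5 × 1 / 1000 = 1658 kN → 0.75 × 1658 = 1240 kN.
Bearing (1.2 l_c t F_u ≤ 2.4 d t F_u): upper limit = 2.4·30·10·410 / 1000 = 295.2 kN.
  Edge l_c = 45 − 33/2 = 28.5 → r_n = 140.2 kN; interior l_c = 85 − 33 = 52 → r_n = 255.8 kN.
  R_n,bearing = 1·140.2 + 4·255.8 = 1164 kN → 0.75 × 1164 = 873 kN.
Bearing governs: 873 kN.

873 kN (bearing governs)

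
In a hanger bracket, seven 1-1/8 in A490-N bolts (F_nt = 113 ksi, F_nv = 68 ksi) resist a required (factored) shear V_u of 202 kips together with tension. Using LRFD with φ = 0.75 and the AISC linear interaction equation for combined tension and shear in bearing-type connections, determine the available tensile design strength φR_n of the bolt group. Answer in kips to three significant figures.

A_b = π·1.125²/4 = 0.994 in²; f_rv = 202 / (7 × 0.994) = 29.03 ksi.
F'_nt = 1.3 F_nt − (F_nt / φF_nv) f_rv = 1.3·113 − (113/(0.75·68))·29.03 = 82.58 ksi, capped at F_nt → F'_nt = 82.58 ksi.
R_n = F'_nt · A_b · n = 82.58 × 0.994 × 7 = 574.6 kips.
Design strength φR_n = 0.75 × 574.6 = 431 kips.

431 kips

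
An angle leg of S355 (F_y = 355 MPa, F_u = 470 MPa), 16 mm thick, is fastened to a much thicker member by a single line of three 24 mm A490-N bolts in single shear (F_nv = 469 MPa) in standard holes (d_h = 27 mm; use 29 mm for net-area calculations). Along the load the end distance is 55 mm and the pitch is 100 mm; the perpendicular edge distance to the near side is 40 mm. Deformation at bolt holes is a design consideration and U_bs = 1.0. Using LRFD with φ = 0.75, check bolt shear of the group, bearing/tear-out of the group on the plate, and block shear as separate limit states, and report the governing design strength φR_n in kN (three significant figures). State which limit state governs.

477 kN (bolt shear governs)

Bolt shear: A_b = π·24²/4 = 452.4 mm²; R_n = 469 × 452.4 × 3 × 1 / 1000 = 636.5 kN → 0.75 × 636.5 = 477 kN.
Bearing: edge l_c = 41.5, r_n = 374.5 kN; interior l_c = 73, r_n = 433.2 kN; R_n = 374.5 + 2·433.2 = 1241 kN → 931 kN.
Block shear: A_gv = 4080, A_nv = 2920, A_nt = 408 mm²; R_n = min(0.6F_uA_nv, 0.6F_yA_gv) + U_bs·F_u·A_nt = 1015 kN → 761 kN.
Bolt shear governs: 477 kN.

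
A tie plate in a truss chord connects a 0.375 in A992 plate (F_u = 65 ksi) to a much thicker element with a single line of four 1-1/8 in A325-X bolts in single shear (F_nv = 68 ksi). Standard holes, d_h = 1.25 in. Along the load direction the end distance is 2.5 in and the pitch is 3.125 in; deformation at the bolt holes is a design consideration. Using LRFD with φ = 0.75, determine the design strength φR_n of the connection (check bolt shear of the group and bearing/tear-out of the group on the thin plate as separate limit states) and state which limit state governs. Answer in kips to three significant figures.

165 kips (bearing governs)

Bolt shear: A_b = π·1.125²/4 = 0.994 in²; R_n = 68 × 0.994 × 4 × 1 = 270.4 kips → 0.75 × 270.4 = 203 kips.
Bearing (1.2 l_c t F_u ≤ 2.4 d t F_u): upper limit = 2.4·1.125·0.375·65 = 65.81 kips.
  Edge l_c = 2.5 − 1.25/2 = 1.875 → r_n = 54.84 kips; interior l_c = 3.125 − 1.25 = 1.875 → r_n = 54.84 kips.
  R_n,bearing = 1·54.84 + 3·54.84 = 219.4 kips → 0.75 × 219.4 = 165 kips.
Bearing governs: 165 kips.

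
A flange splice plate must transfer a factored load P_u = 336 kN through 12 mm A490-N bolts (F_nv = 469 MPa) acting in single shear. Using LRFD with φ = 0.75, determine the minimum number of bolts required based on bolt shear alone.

A_b = π·12²/4 = 113.1 mm².
Per-bolt design strength φR_n = 0.75 × 469 × 113.1 × 1 / 1000 = 39.78 kN.
n ≥ 336 / 39.78 = 8.446 → use 9 bolts.

9 bolts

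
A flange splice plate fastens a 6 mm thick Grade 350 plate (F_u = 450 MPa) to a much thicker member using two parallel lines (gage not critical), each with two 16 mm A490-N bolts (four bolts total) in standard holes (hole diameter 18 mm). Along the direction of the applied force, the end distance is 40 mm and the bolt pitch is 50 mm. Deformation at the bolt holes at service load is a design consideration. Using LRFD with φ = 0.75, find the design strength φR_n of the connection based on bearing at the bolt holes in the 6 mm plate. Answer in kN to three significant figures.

Per bolt r_n = 1.2 l_c t F_u ≤ 2.4 d t F_u; upper limit = 2.4 × 16 × 6 × 450 / 1000 = 103.7 kN.
Edge bolt: l_c = 40 − 18/2 = 31 mm → 1.2 × 31 × 6 × 450 / 1000 = 100.4 → r_n = 100.4 kN.
Interior bolts: l_c = 50 − 18 = 32 mm → 1.2 × 32 × 6 × 450 / 1000 = 103.7 → r_n = 103.7 kN.
R_n = 2 × 100.4 + 2 × 103.7 = 408.2 kN.
Design strength φR_n = 0.75 × 408.2 = 306 kN.

306 kN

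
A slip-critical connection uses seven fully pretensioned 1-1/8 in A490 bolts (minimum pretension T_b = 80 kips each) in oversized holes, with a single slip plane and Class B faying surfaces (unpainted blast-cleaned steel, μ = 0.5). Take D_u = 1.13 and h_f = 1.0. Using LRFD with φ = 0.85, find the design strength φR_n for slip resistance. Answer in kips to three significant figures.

R_n = μ · D_u · h_f · T_b · n_s · n_b = 0.5 × 1.13 × 1.0 × 80 × 1 × 7 = 316.4 kips.
Design strength φR_n = 0.85 × 316.4 = 269 kips.

269 kips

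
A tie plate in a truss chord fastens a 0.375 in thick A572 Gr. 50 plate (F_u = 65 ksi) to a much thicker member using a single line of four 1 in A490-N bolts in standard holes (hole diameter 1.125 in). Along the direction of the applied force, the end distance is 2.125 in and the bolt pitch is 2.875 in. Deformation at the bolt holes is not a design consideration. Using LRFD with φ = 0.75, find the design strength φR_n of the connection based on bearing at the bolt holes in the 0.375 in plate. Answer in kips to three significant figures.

187 kips

Per bolt r_n = 1.5 l_c t F_u ≤ 3.0 d t F_u; upper limit = 3.0 × 1 × 0.375 × 65 = 73.12 kips.
Edge bolt: l_c = 2.125 − 1.125/2 = 1.562 in → 1.5 × 1.562 × 0.375 × 65 = 57.13 → r_n = 57.13 kips.
Interior bolts: l_c = 2.875 − 1.125 = 1.75 in → 1.5 × 1.75 × 0.375 × 65 = 63.98 → r_n = 63.98 kips.
R_n = 1 × 57.13 + 3 × 63.98 = 249.1 kips.
Design strength φR_n = 0.75 × 249.1 = 187 kips.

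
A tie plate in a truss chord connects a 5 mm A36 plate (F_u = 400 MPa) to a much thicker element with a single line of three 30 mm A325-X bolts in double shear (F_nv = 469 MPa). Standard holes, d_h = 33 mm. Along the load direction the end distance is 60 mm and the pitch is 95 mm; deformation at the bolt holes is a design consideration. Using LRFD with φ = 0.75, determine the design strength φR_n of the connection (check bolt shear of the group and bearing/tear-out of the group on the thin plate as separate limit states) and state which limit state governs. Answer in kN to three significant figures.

294 kN (bearing governs)

Bolt shear: A_b = π·30²/4 = 706.9 mm²; R_n = 469 × 706.9 × 3 × 2 / 1000 = 1989 kN → 0.75 × 1989 = 1490 kN.
Bearing (1.2 l_c t F_u ≤ 2.4 d t F_u): upper limit = 2.4·30·5·400 / 1000 = 144 kN.
  Edge l_c = 60 − 33/2 = 43.5 → r_n = 104.4 kN; interior l_c = 95 − 33 = 62 → r_n = 144 kN.
  R_n,bearing = 1·104.4 + 2·144 = 392.4 kN → 0.75 × 392.4 = 294 kN.
Bearing governs: 294 kN.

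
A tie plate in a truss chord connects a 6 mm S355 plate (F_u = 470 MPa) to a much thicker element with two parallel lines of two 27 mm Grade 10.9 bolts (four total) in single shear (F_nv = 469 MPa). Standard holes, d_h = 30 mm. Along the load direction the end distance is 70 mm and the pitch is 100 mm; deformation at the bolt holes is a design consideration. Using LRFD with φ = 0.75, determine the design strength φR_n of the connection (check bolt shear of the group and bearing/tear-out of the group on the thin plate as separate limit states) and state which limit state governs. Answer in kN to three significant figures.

Bolt shear: A_b = π·27²/4 = 572.6 mm²; R_n = 469 × 572.6 × 4 × 1 / 1000 = 1074 kN → 0.75 × 1074 = 806 kN.
Bearing (1.2 l_c t F_u ≤ 2.4 d t F_u): upper limit = 2.4·27·6·470 / 1000 = 182.7 kN.
  Edge l_c = 70 − 30/2 = 55 → r_n = 182.7 kN; interior l_c = 100 − 30 = 70 → r_n = 182.7 kN.
  R_n,bearing = 2·182.7 + 2·182.7 = 730.9 kN → 0.75 × 730.9 = 548 kN.
Bearing governs: 548 kN.

548 kN (bearing governs)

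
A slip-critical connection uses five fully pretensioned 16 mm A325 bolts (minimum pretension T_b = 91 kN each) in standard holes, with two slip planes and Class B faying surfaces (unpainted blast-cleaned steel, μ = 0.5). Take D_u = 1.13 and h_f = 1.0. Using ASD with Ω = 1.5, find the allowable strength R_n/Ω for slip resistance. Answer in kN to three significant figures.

R_n = μ · D_u · h_f · T_b · n_s · n_b = 0.5 × 1.13 × 1.0 × 91 × 2 × 5 = 514.1 kN.
Allowable strength R_n/Ω = 514.1 / 1.5 = 343 kN.

343 kN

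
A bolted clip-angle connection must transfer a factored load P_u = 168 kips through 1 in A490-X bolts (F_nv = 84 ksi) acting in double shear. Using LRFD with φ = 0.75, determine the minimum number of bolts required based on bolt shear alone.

A_b = π·1²/4 = 0.7854 in².
Per-bolt design strength φR_n = 0.75 × 84 × 0.7854 × 2 = 98.96 kips.
n ≥ 168 / 98.96 = 1.698 → use 2 bolts.

2 bolts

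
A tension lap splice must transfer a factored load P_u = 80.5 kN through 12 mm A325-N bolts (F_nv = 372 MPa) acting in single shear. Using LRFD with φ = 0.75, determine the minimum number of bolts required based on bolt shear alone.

3 bolts

A_b = π·12²/4 = 113.1 mm².
Per-bolt design strength φR_n = 0.75 × 372 × 113.1 × 1 / 1000 = 31.55 kN.
n ≥ 80.5 / 31.55 = 2.551 → use 3 bolts.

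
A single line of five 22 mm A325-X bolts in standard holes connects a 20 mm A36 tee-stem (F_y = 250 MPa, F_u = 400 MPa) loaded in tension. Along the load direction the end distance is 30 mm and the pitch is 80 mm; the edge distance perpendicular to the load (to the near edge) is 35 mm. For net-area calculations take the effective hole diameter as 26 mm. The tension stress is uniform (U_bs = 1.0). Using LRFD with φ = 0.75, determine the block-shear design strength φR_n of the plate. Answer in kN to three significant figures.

Shear plane L_v = 30 + 4·80 = 350 mm; A_gv = 350 × 20 = 7000 mm².
A_nv = (350 − 4.5·26) × 20 = 4660 mm².
A_nt = (35 − 0.5·26) × 20 = 440 mm².
0.6 F_u A_nv = 1118 kN; 0.6 F_y A_gv = 1050 kN → shear yielding governs the shear term.
R_n = 1050 + 1.0 × 400 × 440 / 1000 = 1226 kN.
Design strength φR_n = 0.75 × 1226 = 920 kN.

920 kN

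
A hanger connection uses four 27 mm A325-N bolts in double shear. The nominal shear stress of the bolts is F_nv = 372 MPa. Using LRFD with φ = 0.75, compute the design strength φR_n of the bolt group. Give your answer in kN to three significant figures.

A_b = π × 27² / 4 = 572.6 mm².
R_n = F_nv · A_b · n · n_s = 372 × 572.6 × 4 × 2 / 1000 = 1704 kN.
Design strength φR_n = 0.75 × 1704 = 1280 kN.

1280 kN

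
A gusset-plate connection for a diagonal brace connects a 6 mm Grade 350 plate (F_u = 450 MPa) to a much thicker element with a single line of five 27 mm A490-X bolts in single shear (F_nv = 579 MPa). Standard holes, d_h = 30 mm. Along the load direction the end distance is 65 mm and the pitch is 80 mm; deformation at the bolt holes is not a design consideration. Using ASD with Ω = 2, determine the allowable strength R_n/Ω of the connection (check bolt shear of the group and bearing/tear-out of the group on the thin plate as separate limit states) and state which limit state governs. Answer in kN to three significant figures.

Bolt shear: A_b = π·27²/4 = 572.6 mm²; R_n = 579 × 572.6 × 5 × 1 / 1000 = 1658 kN → 1658 / 2 = 829 kN.
Bearing (1.5 l_c t F_u ≤ 3.0 d t F_u): upper limit = 3.0·27·6·450 / 1000 = 218.7 kN.
  Edge l_c = 65 − 30/2 = 50 → r_n = 202.5 kN; interior l_c = 80 − 30 = 50 → r_n = 202.5 kN.
  R_n,bearing = 1·202.5 + 4·202.5 = 1012 kN → 1012 / 2 = 506 kN.
Bearing governs: 506 kN.

506 kN (bearing governs)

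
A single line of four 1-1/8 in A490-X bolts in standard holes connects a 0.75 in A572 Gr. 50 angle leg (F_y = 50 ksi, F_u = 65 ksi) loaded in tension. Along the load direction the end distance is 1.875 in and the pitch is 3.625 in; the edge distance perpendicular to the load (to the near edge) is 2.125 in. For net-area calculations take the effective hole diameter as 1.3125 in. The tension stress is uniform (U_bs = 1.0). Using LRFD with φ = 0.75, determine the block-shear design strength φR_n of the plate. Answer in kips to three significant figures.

233 kips

Shear plane L_v = 1.875 + 3·3.625 = 12.75 in; A_gv = 12.75 × 0.75 = 9.562 in².
A_nv = (12.75 − 3.5·1.3125) × 0.75 = 6.117 in².
A_nt = (2.125 − 0.5·1.3125) × 0.75 = 1.102 in².
0.6 F_u A_nv = 238.6 kips; 0.6 F_y A_gv = 286.9 kips → shear rupture governs the shear term.
R_n = 238.6 + 1.0 × 65 × 1.102 = 310.2 kips.
Design strength φR_n = 0.75 × 310.2 = 233 kips.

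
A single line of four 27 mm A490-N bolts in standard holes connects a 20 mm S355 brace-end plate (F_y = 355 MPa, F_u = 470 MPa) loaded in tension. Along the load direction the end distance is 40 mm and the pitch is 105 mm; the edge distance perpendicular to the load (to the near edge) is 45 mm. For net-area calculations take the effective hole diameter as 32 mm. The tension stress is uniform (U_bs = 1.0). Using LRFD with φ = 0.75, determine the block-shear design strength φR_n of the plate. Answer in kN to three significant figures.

Shear plane L_v = 40 + 3·105 = 355 mm; A_gv = 355 × 20 = 7100 mm².
A_nv = (355 − 3.5·32) × 20 = 4860 mm².
A_nt = (45 − 0.5·32) × 20 = 580 mm².
0.6 F_u A_nv = 1371 kN; 0.6 F_y A_gv = 1512 kN → shear rupture governs the shear term.
R_n = 1371 + 1.0 × 470 × 580 / 1000 = 1643 kN.
Design strength φR_n = 0.75 × 1643 = 1230 kN.

1230 kN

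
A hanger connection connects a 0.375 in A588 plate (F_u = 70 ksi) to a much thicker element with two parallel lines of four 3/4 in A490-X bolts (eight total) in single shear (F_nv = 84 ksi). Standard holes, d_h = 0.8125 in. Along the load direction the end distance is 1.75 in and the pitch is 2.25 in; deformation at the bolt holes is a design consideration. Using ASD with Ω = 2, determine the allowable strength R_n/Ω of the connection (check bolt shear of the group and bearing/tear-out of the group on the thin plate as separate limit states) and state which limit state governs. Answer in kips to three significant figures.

148 kips (bolt shear governs)

Bolt shear: A_b = π·0.75²/4 = 0.4418 in²; R_n = 84 × 0.4418 × 8 × 1 = 296.9 kips → 296.9 / 2 = 148 kips.
Bearing (1.2 l_c t F_u ≤ 2.4 d t F_u): upper limit = 2.4·0.75·0.375·70 = 47.25 kips.
  Edge l_c = 1.75 − 0.8125/2 = 1.344 → r_n = 42.33 kips; interior l_c = 2.25 − 0.8125 = 1.438 → r_n = 45.28 kips.
  R_n,bearing = 2·42.33 + 6·45.28 = 356.3 kips → 356.3 / 2 = 178 kips.
Bolt shear governs: 148 kips.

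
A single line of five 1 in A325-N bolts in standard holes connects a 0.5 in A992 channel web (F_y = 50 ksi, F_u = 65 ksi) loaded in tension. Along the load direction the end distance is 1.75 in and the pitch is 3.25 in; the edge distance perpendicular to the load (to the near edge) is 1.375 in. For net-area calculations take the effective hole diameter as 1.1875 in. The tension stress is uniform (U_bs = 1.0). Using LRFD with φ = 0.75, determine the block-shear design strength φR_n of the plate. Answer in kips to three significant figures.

157 kips

Shear plane L_v = 1.75 + 4·3.25 = 14.75 in; A_gv = 14.75 × 0.5 = 7.375 in².
A_nv = (14.75 − 4.5·1.1875) × 0.5 = 4.703 in².
A_nt = (1.375 − 0.5·1.1875) × 0.5 = 0.3906 in².
0.6 F_u A_nv = 183.4 kips; 0.6 F_y A_gv = 221.2 kips → shear rupture governs the shear term.
R_n = 183.4 + 1.0 × 65 × 0.3906 = 208.8 kips.
Design strength φR_n = 0.75 × 208.8 = 157 kips.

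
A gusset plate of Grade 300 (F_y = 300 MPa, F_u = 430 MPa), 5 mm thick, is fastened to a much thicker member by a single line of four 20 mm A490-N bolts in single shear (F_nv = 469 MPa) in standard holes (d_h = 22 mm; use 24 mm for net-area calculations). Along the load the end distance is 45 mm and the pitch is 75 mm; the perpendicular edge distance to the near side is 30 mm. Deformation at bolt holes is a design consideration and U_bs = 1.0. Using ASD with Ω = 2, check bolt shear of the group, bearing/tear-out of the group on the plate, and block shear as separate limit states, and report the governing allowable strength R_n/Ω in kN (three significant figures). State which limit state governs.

139 kN (block shear governs)

Bolt shear: A_b = π·20²/4 = 314.2 mm²; R_n = 469 × 314.2 × 4 × 1 / 1000 = 589.4 kN → 589.4 / 2 = 295 kN.
Bearing: edge l_c = 34, r_n = 87.72 kN; interior l_c = 53, r_n = 103.2 kN; R_n = 87.72 + 3·103.2 = 397.3 kN → 199 kN.
Block shear: A_gv = 1350, A_nv = 930, A_nt = 90 mm²; R_n = min(0.6F_uA_nv, 0.6F_yA_gv) + U_bs·F_u·A_nt = 278.6 kN → 139 kN.
Block shear governs: 139 kN.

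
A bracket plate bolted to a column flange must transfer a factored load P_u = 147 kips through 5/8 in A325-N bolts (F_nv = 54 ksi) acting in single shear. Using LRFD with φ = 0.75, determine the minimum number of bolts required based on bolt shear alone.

12 bolts

A_b = π·0.625²/4 = 0.3068 in².
Per-bolt design strength φR_n = 0.75 × 54 × 0.3068 × 1 = 12.43 kips.
n ≥ 147 / 12.43 = 11.83 → use 12 bolts.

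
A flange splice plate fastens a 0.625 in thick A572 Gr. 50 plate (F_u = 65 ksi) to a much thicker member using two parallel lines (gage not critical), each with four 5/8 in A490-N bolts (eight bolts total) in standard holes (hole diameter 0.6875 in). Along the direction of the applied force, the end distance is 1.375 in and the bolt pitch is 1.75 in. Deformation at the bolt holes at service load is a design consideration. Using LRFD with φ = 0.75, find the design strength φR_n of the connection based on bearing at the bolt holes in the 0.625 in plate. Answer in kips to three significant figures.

Per bolt r_n = 1.2 l_c t F_u ≤ 2.4 d t F_u; upper limit = 2.4 × 0.625 × 0.625 × 65 = 60.94 kips.
Edge bolt: l_c = 1.375 − 0.6875/2 = 1.031 in → 1.2 × 1.031 × 0.625 × 65 = 50.27 → r_n = 50.27 kips.
Interior bolts: l_c = 1.75 − 0.6875 = 1.062 in → 1.2 × 1.062 × 0.625 × 65 = 51.8 → r_n = 51.8 kips.
R_n = 2 × 50.27 + 6 × 51.8 = 411.3 kips.
Design strength φR_n = 0.75 × 411.3 = 308 kips.

308 kips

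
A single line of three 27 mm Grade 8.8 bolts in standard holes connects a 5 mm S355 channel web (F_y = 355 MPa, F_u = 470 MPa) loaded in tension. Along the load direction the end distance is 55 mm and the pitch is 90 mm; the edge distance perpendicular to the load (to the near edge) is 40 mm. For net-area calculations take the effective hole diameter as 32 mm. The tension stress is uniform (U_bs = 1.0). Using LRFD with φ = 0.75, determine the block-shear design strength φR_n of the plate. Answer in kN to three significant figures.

Shear plane L_v = 55 + 2·90 = 235 mm; A_gv = 235 × 5 = 1175 mm².
A_nv = (235 − 2.5·32) × 5 = 775 mm².
A_nt = (40 − 0.5·32) × 5 = 120 mm².
0.6 F_u A_nv = 218.6 kN; 0.6 F_y A_gv = 250.3 kN → shear rupture governs the shear term.
R_n = 218.6 + 1.0 × 470 × 120 / 1000 = 274.9 kN.
Design strength φR_n = 0.75 × 274.9 = 206 kN.

206 kN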